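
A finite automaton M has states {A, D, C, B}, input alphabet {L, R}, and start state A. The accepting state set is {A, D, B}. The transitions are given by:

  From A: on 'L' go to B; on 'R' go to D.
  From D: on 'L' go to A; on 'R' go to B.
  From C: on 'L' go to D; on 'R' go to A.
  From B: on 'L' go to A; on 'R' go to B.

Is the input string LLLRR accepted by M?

Yes

start at A
read 'L': A → B
read 'L': B → A
read 'L': A → B
read 'R': B → B
read 'R': B → B
End state B is accepting.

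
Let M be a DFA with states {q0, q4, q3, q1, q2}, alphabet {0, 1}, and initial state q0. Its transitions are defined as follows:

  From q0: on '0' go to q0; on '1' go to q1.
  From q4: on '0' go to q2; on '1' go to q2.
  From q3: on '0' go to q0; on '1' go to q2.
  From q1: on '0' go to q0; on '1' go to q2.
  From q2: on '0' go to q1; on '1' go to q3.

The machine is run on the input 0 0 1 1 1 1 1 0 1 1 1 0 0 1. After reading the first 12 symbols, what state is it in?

start at q0
read '0': q0 → q0
read '0': q0 → q0
read '1': q0 → q1
read '1': q1 → q2
read '1': q2 → q3
read '1': q3 → q2
read '1': q2 → q3
read '0': q3 → q0
read '1': q0 → q1
read '1': q1 → q2
read '1': q2 → q3
read '0': q3 → q0
After 12 symbols: q0.

q0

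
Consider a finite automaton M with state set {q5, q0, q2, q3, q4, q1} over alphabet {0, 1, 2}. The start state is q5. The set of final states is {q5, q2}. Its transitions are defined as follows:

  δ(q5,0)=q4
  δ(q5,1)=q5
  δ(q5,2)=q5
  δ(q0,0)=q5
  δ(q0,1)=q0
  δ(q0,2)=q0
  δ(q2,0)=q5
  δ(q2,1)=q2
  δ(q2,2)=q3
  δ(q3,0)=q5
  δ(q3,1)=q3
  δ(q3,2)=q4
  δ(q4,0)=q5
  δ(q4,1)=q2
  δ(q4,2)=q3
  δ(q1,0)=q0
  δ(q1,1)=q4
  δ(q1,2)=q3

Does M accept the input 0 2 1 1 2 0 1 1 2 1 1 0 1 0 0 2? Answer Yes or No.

No

q5 → q4 → q3 → q3 → q3 → q4 → q5 → q5 → q5 → q5 → q5 → q5 → q4 → q2 → q5 → q4 → q3
End state q3 is not accepting.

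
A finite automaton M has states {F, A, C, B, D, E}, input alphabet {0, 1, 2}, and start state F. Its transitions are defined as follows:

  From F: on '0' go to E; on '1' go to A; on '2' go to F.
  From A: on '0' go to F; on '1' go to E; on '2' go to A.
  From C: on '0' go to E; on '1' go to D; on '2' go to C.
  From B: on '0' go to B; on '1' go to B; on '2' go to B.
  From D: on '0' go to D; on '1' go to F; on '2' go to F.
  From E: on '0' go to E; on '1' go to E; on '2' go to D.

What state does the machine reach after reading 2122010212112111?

E

F → F → A → A → A → F → A → F → F → A → A → E → E → D → F → A → E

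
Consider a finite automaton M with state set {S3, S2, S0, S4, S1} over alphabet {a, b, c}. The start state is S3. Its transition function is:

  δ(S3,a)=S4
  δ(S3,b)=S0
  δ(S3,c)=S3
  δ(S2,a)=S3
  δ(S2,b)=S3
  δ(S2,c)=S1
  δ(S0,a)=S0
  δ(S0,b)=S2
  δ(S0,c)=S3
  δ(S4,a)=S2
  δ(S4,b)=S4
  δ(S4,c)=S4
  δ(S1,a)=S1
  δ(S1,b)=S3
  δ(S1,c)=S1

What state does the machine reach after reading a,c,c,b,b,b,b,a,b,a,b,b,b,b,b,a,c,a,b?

S3 → S4 → S4 → S4 → S4 → S4 → S4 → S4 → S2 → S3 → S4 → S4 → S4 → S4 → S4 → S4 → S2 → S1 → S1 → S3

S3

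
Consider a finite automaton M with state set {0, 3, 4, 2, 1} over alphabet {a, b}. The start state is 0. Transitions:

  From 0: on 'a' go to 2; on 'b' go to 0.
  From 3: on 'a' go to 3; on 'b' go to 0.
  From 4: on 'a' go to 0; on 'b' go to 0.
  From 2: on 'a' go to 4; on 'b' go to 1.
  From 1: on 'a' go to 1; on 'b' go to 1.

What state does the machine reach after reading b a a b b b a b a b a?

0 → 0 → 2 → 4 → 0 → 0 → 0 → 2 → 1 → 1 → 1 → 1

1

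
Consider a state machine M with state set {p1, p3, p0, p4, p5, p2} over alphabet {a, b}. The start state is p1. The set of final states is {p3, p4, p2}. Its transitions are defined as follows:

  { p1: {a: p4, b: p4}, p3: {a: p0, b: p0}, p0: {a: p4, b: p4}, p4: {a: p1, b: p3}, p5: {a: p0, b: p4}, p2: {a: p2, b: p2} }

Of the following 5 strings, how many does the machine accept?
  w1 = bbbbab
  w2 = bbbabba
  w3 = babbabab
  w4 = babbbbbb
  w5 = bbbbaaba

w1: Trace: p1 -b-> p4 -b-> p3 -b-> p0 -b-> p4 -a-> p1 -b-> p4  → end p4, accepted
w2: Trace: p1 -b-> p4 -b-> p3 -b-> p0 -a-> p4 -b-> p3 -b-> p0 -a-> p4  → end p4, accepted
w3: Trace: p1 -b-> p4 -a-> p1 -b-> p4 -b-> p3 -a-> p0 -b-> p4 -a-> p1 -b-> p4  → end p4, accepted
w4: Trace: p1 -b-> p4 -a-> p1 -b-> p4 -b-> p3 -b-> p0 -b-> p4 -b-> p3 -b-> p0  → end p0, rejected
w5: Trace: p1 -b-> p4 -b-> p3 -b-> p0 -b-> p4 -a-> p1 -a-> p4 -b-> p3 -a-> p0  → end p0, rejected

3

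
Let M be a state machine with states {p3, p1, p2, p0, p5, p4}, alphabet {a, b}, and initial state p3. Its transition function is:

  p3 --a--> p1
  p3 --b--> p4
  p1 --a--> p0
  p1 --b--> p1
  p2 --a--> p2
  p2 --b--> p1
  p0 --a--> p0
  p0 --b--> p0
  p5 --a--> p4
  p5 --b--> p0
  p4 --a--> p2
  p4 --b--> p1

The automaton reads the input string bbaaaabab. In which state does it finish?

start at p3
read 'b': p3 → p4
read 'b': p4 → p1
read 'a': p1 → p0
read 'a': p0 → p0
read 'a': p0 → p0
read 'a': p0 → p0
read 'b': p0 → p0
read 'a': p0 → p0
read 'b': p0 → p0

p0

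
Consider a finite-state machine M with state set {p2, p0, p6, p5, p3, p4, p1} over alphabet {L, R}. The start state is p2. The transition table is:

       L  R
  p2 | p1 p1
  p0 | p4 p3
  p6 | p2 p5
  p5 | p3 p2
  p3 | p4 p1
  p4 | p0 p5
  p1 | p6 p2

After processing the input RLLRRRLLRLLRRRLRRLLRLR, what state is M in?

p1

start at p2
read 'R': p2 → p1
read 'L': p1 → p6
read 'L': p6 → p2
read 'R': p2 → p1
read 'R': p1 → p2
read 'R': p2 → p1
read 'L': p1 → p6
read 'L': p6 → p2
read 'R': p2 → p1
read 'L': p1 → p6
read 'L': p6 → p2
read 'R': p2 → p1
read 'R': p1 → p2
read 'R': p2 → p1
read 'L': p1 → p6
read 'R': p6 → p5
read 'R': p5 → p2
read 'L': p2 → p1
read 'L': p1 → p6
read 'R': p6 → p5
read 'L': p5 → p3
read 'R': p3 → p1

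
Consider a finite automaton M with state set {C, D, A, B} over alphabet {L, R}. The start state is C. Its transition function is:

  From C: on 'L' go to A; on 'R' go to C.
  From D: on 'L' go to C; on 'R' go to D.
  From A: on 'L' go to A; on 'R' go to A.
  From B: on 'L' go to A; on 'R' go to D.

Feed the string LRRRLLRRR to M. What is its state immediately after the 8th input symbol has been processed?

start at C
read 'L': C → A
read 'R': A → A
read 'R': A → A
read 'R': A → A
read 'L': A → A
read 'L': A → A
read 'R': A → A
read 'R': A → A
After 8 symbols: A.

A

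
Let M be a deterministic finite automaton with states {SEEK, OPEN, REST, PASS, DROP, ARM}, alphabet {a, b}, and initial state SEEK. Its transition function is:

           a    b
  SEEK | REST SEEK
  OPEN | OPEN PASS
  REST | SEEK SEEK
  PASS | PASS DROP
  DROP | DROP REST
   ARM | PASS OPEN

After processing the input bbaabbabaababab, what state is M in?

SEEK

SEEK → SEEK → SEEK → REST → SEEK → SEEK → SEEK → REST → SEEK → REST → SEEK → SEEK → REST → SEEK → REST → SEEK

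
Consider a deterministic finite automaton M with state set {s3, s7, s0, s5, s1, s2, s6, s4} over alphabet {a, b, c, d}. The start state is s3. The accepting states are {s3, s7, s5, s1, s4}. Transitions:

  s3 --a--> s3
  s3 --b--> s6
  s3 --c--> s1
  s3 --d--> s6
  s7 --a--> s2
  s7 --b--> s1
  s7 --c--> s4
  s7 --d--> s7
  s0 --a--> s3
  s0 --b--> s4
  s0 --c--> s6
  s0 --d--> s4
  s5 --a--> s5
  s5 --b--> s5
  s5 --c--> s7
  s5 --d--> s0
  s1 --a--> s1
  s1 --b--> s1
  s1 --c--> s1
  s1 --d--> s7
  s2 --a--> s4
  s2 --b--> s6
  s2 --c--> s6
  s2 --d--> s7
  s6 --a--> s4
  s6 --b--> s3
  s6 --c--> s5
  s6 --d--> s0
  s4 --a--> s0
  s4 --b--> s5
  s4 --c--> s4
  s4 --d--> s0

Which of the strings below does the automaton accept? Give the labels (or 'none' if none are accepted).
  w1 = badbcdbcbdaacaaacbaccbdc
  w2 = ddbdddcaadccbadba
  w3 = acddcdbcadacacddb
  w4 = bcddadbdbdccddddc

w1, w3, w4

w1: s3 → s6 → s4 → s0 → s4 → s4 → s0 → s4 → s4 → s5 → s0 → s3 → s3 → s1 → s1 → s1 → s1 → s1 → s1 → s1 → s1 → s1 → s1 → s7 → s4  → end s4, accepted
w2: s3 → s6 → s0 → s4 → s0 → s4 → s0 → s6 → s4 → s0 → s4 → s4 → s4 → s5 → s5 → s0 → s4 → s0  → end s0, rejected
w3: s3 → s3 → s1 → s7 → s7 → s4 → s0 → s4 → s4 → s0 → s4 → s0 → s6 → s4 → s4 → s0 → s4 → s5  → end s5, accepted
w4: s3 → s6 → s5 → s0 → s4 → s0 → s4 → s5 → s0 → s4 → s0 → s6 → s5 → s0 → s4 → s0 → s4 → s4  → end s4, accepted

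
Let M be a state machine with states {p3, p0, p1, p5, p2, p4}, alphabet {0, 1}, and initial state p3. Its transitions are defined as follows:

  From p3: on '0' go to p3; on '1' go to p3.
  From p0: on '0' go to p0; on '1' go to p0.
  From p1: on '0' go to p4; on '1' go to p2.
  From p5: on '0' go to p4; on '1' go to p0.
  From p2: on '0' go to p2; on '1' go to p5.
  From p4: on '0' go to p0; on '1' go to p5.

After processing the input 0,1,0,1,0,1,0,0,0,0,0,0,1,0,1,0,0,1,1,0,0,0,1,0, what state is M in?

start at p3
read '0': p3 → p3
read '1': p3 → p3
read '0': p3 → p3
read '1': p3 → p3
read '0': p3 → p3
read '1': p3 → p3
read '0': p3 → p3
read '0': p3 → p3
read '0': p3 → p3
read '0': p3 → p3
read '0': p3 → p3
read '0': p3 → p3
read '1': p3 → p3
read '0': p3 → p3
read '1': p3 → p3
read '0': p3 → p3
read '0': p3 → p3
read '1': p3 → p3
read '1': p3 → p3
read '0': p3 → p3
read '0': p3 → p3
read '0': p3 → p3
read '1': p3 → p3
read '0': p3 → p3

p3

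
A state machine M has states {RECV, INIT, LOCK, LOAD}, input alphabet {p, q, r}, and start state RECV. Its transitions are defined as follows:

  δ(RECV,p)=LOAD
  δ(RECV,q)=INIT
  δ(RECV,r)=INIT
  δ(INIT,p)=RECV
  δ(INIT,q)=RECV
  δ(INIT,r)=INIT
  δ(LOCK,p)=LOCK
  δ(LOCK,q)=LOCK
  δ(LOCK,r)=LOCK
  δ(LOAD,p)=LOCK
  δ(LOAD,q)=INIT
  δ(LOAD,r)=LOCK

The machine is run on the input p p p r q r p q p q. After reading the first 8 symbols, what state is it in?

LOCK

RECV → LOAD → LOCK → LOCK → LOCK → LOCK → LOCK → LOCK → LOCK
After 8 symbols: LOCK.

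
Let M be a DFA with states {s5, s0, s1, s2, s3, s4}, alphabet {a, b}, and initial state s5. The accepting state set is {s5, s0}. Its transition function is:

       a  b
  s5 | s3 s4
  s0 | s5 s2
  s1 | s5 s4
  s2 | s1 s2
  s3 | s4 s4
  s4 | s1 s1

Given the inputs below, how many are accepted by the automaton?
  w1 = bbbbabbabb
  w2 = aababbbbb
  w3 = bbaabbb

w1: s5 → s4 → s1 → s4 → s1 → s5 → s4 → s1 → s5 → s4 → s1  → end s1, rejected
w2: s5 → s3 → s4 → s1 → s5 → s4 → s1 → s4 → s1 → s4  → end s4, rejected
w3: s5 → s4 → s1 → s5 → s3 → s4 → s1 → s4  → end s4, rejected

0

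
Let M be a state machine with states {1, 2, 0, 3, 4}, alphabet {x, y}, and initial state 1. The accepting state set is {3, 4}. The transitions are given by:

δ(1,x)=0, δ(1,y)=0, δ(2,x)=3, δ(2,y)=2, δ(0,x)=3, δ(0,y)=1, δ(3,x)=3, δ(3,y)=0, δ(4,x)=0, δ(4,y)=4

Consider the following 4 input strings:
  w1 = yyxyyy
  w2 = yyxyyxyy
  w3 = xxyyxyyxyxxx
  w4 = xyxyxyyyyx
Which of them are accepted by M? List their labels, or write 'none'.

w1:
  start at 1
  read 'y': 1 → 0
  read 'y': 0 → 1
  read 'x': 1 → 0
  read 'y': 0 → 1
  read 'y': 1 → 0
  read 'y': 0 → 1
  end 1, rejected
w2:
  start at 1
  read 'y': 1 → 0
  read 'y': 0 → 1
  read 'x': 1 → 0
  read 'y': 0 → 1
  read 'y': 1 → 0
  read 'x': 0 → 3
  read 'y': 3 → 0
  read 'y': 0 → 1
  end 1, rejected
w3:
  start at 1
  read 'x': 1 → 0
  read 'x': 0 → 3
  read 'y': 3 → 0
  read 'y': 0 → 1
  read 'x': 1 → 0
  read 'y': 0 → 1
  read 'y': 1 → 0
  read 'x': 0 → 3
  read 'y': 3 → 0
  read 'x': 0 → 3
  read 'x': 3 → 3
  read 'x': 3 → 3
  end 3, accepted
w4:
  start at 1
  read 'x': 1 → 0
  read 'y': 0 → 1
  read 'x': 1 → 0
  read 'y': 0 → 1
  read 'x': 1 → 0
  read 'y': 0 → 1
  read 'y': 1 → 0
  read 'y': 0 → 1
  read 'y': 1 → 0
  read 'x': 0 → 3
  end 3, accepted

w3, w4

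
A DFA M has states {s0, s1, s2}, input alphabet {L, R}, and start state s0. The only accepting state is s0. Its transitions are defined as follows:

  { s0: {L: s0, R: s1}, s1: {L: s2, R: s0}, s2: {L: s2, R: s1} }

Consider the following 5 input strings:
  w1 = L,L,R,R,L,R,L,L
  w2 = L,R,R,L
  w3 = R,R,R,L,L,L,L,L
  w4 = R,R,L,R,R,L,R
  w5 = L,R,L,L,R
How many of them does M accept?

1

w1:
  start at s0
  read 'L': s0 → s0
  read 'L': s0 → s0
  read 'R': s0 → s1
  read 'R': s1 → s0
  read 'L': s0 → s0
  read 'R': s0 → s1
  read 'L': s1 → s2
  read 'L': s2 → s2
  end s2, rejected
w2:
  start at s0
  read 'L': s0 → s0
  read 'R': s0 → s1
  read 'R': s1 → s0
  read 'L': s0 → s0
  end s0, accepted
w3:
  start at s0
  read 'R': s0 → s1
  read 'R': s1 → s0
  read 'R': s0 → s1
  read 'L': s1 → s2
  read 'L': s2 → s2
  read 'L': s2 → s2
  read 'L': s2 → s2
  read 'L': s2 → s2
  end s2, rejected
w4:
  start at s0
  read 'R': s0 → s1
  read 'R': s1 → s0
  read 'L': s0 → s0
  read 'R': s0 → s1
  read 'R': s1 → s0
  read 'L': s0 → s0
  read 'R': s0 → s1
  end s1, rejected
w5:
  start at s0
  read 'L': s0 → s0
  read 'R': s0 → s1
  read 'L': s1 → s2
  read 'L': s2 → s2
  read 'R': s2 → s1
  end s1, rejected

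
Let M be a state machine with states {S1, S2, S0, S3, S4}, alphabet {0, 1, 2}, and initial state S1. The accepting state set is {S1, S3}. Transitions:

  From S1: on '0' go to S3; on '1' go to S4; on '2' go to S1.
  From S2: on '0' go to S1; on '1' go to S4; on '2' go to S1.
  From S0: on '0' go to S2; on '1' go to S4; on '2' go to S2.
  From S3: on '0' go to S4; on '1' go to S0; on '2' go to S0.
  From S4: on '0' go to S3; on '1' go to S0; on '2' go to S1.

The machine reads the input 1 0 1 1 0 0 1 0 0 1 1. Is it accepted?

S1 → S4 → S3 → S0 → S4 → S3 → S4 → S0 → S2 → S1 → S4 → S0
End state S0 is not accepting.

No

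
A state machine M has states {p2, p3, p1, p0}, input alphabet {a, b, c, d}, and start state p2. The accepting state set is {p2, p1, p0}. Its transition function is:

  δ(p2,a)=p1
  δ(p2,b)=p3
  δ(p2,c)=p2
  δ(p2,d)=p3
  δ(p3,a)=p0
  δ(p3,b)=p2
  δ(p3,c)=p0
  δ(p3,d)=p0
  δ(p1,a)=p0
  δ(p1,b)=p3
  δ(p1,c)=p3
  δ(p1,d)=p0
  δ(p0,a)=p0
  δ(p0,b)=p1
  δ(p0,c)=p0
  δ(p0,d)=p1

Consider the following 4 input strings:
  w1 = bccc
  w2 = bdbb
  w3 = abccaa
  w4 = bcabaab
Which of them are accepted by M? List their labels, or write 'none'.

w1, w3, w4

w1:
  start at p2
  read 'b': p2 → p3
  read 'c': p3 → p0
  read 'c': p0 → p0
  read 'c': p0 → p0
  end p0, accepted
w2:
  start at p2
  read 'b': p2 → p3
  read 'd': p3 → p0
  read 'b': p0 → p1
  read 'b': p1 → p3
  end p3, rejected
w3:
  start at p2
  read 'a': p2 → p1
  read 'b': p1 → p3
  read 'c': p3 → p0
  read 'c': p0 → p0
  read 'a': p0 → p0
  read 'a': p0 → p0
  end p0, accepted
w4:
  start at p2
  read 'b': p2 → p3
  read 'c': p3 → p0
  read 'a': p0 → p0
  read 'b': p0 → p1
  read 'a': p1 → p0
  read 'a': p0 → p0
  read 'b': p0 → p1
  end p1, accepted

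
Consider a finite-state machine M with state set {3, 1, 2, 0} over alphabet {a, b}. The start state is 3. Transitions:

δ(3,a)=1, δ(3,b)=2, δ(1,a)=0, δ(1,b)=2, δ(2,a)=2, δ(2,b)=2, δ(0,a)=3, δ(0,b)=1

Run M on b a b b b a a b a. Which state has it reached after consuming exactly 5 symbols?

Trace: 3 -b-> 2 -a-> 2 -b-> 2 -b-> 2 -b-> 2
After 5 symbols: 2.

2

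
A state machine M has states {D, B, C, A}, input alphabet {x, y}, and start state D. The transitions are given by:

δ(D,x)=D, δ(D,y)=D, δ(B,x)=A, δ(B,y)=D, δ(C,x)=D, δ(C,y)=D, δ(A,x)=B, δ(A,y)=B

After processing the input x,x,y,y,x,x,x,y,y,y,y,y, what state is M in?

D

D → D → D → D → D → D → D → D → D → D → D → D → D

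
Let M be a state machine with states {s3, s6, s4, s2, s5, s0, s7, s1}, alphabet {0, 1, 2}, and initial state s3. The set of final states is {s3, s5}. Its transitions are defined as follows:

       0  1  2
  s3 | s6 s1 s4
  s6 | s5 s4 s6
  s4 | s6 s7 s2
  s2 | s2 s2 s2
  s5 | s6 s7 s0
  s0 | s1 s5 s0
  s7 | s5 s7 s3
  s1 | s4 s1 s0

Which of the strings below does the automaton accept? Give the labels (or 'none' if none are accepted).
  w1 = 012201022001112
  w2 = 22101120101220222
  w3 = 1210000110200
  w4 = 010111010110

w1:
  start at s3
  read '0': s3 → s6
  read '1': s6 → s4
  read '2': s4 → s2
  read '2': s2 → s2
  read '0': s2 → s2
  read '1': s2 → s2
  read '0': s2 → s2
  read '2': s2 → s2
  read '2': s2 → s2
  read '0': s2 → s2
  read '0': s2 → s2
  read '1': s2 → s2
  read '1': s2 → s2
  read '1': s2 → s2
  read '2': s2 → s2
  end s2, rejected
w2:
  start at s3
  read '2': s3 → s4
  read '2': s4 → s2
  read '1': s2 → s2
  read '0': s2 → s2
  read '1': s2 → s2
  read '1': s2 → s2
  read '2': s2 → s2
  read '0': s2 → s2
  read '1': s2 → s2
  read '0': s2 → s2
  read '1': s2 → s2
  read '2': s2 → s2
  read '2': s2 → s2
  read '0': s2 → s2
  read '2': s2 → s2
  read '2': s2 → s2
  read '2': s2 → s2
  end s2, rejected
w3:
  start at s3
  read '1': s3 → s1
  read '2': s1 → s0
  read '1': s0 → s5
  read '0': s5 → s6
  read '0': s6 → s5
  read '0': s5 → s6
  read '0': s6 → s5
  read '1': s5 → s7
  read '1': s7 → s7
  read '0': s7 → s5
  read '2': s5 → s0
  read '0': s0 → s1
  read '0': s1 → s4
  end s4, rejected
w4:
  start at s3
  read '0': s3 → s6
  read '1': s6 → s4
  read '0': s4 → s6
  read '1': s6 → s4
  read '1': s4 → s7
  read '1': s7 → s7
  read '0': s7 → s5
  read '1': s5 → s7
  read '0': s7 → s5
  read '1': s5 → s7
  read '1': s7 → s7
  read '0': s7 → s5
  end s5, accepted

w4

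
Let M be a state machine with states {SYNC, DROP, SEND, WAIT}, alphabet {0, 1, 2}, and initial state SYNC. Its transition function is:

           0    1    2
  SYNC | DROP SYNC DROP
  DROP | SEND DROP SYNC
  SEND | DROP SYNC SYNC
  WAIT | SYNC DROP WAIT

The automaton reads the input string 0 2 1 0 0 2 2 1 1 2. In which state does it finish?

Trace: SYNC -0-> DROP -2-> SYNC -1-> SYNC -0-> DROP -0-> SEND -2-> SYNC -2-> DROP -1-> DROP -1-> DROP -2-> SYNC

SYNC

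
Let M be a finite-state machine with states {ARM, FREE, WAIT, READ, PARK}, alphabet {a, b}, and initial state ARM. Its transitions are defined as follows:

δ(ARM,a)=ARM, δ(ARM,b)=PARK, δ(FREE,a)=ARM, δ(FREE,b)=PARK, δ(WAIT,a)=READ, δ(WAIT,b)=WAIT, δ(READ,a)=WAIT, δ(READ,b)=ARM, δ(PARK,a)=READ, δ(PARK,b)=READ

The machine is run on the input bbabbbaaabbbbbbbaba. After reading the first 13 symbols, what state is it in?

Trace: ARM -b-> PARK -b-> READ -a-> WAIT -b-> WAIT -b-> WAIT -b-> WAIT -a-> READ -a-> WAIT -a-> READ -b-> ARM -b-> PARK -b-> READ -b-> ARM
After 13 symbols: ARM.

ARM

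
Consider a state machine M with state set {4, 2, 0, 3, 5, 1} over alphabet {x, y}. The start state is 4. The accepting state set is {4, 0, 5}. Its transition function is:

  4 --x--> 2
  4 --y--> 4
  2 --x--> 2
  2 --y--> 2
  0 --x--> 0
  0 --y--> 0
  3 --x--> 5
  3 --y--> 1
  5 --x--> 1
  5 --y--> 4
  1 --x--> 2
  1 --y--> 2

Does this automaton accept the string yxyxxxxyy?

No

start at 4
read 'y': 4 → 4
read 'x': 4 → 2
read 'y': 2 → 2
read 'x': 2 → 2
read 'x': 2 → 2
read 'x': 2 → 2
read 'x': 2 → 2
read 'y': 2 → 2
read 'y': 2 → 2
End state 2 is not accepting.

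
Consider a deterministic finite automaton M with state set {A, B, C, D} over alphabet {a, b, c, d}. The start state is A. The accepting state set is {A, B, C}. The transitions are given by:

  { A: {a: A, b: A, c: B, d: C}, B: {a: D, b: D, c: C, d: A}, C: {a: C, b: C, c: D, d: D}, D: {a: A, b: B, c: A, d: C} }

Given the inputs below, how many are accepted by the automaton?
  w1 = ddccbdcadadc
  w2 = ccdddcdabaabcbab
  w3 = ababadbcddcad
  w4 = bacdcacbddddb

w1: Trace: A -d-> C -d-> D -c-> A -c-> B -b-> D -d-> C -c-> D -a-> A -d-> C -a-> C -d-> D -c-> A  → end A, accepted
w2: Trace: A -c-> B -c-> C -d-> D -d-> C -d-> D -c-> A -d-> C -a-> C -b-> C -a-> C -a-> C -b-> C -c-> D -b-> B -a-> D -b-> B  → end B, accepted
w3: Trace: A -a-> A -b-> A -a-> A -b-> A -a-> A -d-> C -b-> C -c-> D -d-> C -d-> D -c-> A -a-> A -d-> C  → end C, accepted
w4: Trace: A -b-> A -a-> A -c-> B -d-> A -c-> B -a-> D -c-> A -b-> A -d-> C -d-> D -d-> C -d-> D -b-> B  → end B, accepted

4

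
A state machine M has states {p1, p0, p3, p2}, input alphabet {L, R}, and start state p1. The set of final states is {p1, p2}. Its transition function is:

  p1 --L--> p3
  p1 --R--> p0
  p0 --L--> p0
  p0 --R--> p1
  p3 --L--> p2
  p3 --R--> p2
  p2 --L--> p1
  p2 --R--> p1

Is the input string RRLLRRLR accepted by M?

start at p1
read 'R': p1 → p0
read 'R': p0 → p1
read 'L': p1 → p3
read 'L': p3 → p2
read 'R': p2 → p1
read 'R': p1 → p0
read 'L': p0 → p0
read 'R': p0 → p1
End state p1 is accepting.

Yes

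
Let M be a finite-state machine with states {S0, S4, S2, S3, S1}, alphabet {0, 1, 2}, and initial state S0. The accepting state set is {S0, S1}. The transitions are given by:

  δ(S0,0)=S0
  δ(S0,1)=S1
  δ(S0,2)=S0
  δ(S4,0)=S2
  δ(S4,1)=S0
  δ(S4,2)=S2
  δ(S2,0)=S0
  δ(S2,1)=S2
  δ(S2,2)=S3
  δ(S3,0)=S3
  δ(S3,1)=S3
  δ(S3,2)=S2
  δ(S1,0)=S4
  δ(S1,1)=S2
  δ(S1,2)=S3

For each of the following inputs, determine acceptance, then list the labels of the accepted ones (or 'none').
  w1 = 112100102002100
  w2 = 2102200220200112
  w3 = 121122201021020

w1: S0 → S1 → S2 → S3 → S3 → S3 → S3 → S3 → S3 → S2 → S0 → S0 → S0 → S1 → S4 → S2  → end S2, rejected
w2: S0 → S0 → S1 → S4 → S2 → S3 → S3 → S3 → S2 → S3 → S3 → S2 → S0 → S0 → S1 → S2 → S3  → end S3, rejected
w3: S0 → S1 → S3 → S3 → S3 → S2 → S3 → S2 → S0 → S1 → S4 → S2 → S2 → S0 → S0 → S0  → end S0, accepted

w3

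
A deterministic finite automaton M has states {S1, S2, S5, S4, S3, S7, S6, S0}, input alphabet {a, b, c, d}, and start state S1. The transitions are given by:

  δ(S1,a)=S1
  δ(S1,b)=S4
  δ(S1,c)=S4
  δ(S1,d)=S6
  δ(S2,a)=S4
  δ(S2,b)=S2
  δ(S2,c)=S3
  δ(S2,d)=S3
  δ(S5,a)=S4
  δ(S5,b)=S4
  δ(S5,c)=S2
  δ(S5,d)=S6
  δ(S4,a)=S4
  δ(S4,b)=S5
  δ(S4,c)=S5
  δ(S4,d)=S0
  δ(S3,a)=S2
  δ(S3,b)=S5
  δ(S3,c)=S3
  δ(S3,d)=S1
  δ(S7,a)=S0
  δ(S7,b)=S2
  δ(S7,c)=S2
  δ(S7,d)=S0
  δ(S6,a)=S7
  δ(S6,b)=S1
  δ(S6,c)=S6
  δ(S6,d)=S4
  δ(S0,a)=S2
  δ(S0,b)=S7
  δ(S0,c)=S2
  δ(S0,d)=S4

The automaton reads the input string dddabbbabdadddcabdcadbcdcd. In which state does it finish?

start at S1
read 'd': S1 → S6
read 'd': S6 → S4
read 'd': S4 → S0
read 'a': S0 → S2
read 'b': S2 → S2
read 'b': S2 → S2
read 'b': S2 → S2
read 'a': S2 → S4
read 'b': S4 → S5
read 'd': S5 → S6
read 'a': S6 → S7
read 'd': S7 → S0
read 'd': S0 → S4
read 'd': S4 → S0
read 'c': S0 → S2
read 'a': S2 → S4
read 'b': S4 → S5
read 'd': S5 → S6
read 'c': S6 → S6
read 'a': S6 → S7
read 'd': S7 → S0
read 'b': S0 → S7
read 'c': S7 → S2
read 'd': S2 → S3
read 'c': S3 → S3
read 'd': S3 → S1

S1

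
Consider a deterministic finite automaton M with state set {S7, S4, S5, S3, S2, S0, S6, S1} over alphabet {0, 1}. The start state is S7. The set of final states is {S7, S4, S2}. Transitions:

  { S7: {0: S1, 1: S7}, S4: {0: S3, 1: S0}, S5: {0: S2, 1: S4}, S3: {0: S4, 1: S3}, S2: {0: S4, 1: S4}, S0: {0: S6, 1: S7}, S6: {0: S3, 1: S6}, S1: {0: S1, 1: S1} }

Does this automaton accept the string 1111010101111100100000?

No

S7 → S7 → S7 → S7 → S7 → S1 → S1 → S1 → S1 → S1 → S1 → S1 → S1 → S1 → S1 → S1 → S1 → S1 → S1 → S1 → S1 → S1 → S1
End state S1 is not accepting.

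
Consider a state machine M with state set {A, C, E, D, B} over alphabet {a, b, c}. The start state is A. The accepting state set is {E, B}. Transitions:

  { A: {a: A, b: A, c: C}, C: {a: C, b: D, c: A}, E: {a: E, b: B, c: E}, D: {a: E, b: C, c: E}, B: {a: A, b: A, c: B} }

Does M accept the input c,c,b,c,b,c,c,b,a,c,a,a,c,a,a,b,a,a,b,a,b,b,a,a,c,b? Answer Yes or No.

start at A
read 'c': A → C
read 'c': C → A
read 'b': A → A
read 'c': A → C
read 'b': C → D
read 'c': D → E
read 'c': E → E
read 'b': E → B
read 'a': B → A
read 'c': A → C
read 'a': C → C
read 'a': C → C
read 'c': C → A
read 'a': A → A
read 'a': A → A
read 'b': A → A
read 'a': A → A
read 'a': A → A
read 'b': A → A
read 'a': A → A
read 'b': A → A
read 'b': A → A
read 'a': A → A
read 'a': A → A
read 'c': A → C
read 'b': C → D
End state D is not accepting.

No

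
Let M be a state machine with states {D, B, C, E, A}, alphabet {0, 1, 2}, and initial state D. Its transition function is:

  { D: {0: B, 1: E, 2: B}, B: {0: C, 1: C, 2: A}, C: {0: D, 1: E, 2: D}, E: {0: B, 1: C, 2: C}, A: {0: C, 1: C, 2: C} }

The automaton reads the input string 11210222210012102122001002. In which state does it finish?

D

start at D
read '1': D → E
read '1': E → C
read '2': C → D
read '1': D → E
read '0': E → B
read '2': B → A
read '2': A → C
read '2': C → D
read '2': D → B
read '1': B → C
read '0': C → D
read '0': D → B
read '1': B → C
read '2': C → D
read '1': D → E
read '0': E → B
read '2': B → A
read '1': A → C
read '2': C → D
read '2': D → B
read '0': B → C
read '0': C → D
read '1': D → E
read '0': E → B
read '0': B → C
read '2': C → D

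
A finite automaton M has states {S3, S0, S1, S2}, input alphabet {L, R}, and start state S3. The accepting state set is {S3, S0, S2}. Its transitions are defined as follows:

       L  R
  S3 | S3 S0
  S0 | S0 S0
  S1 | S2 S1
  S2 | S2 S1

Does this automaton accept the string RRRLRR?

start at S3
read 'R': S3 → S0
read 'R': S0 → S0
read 'R': S0 → S0
read 'L': S0 → S0
read 'R': S0 → S0
read 'R': S0 → S0
End state S0 is accepting.

Yes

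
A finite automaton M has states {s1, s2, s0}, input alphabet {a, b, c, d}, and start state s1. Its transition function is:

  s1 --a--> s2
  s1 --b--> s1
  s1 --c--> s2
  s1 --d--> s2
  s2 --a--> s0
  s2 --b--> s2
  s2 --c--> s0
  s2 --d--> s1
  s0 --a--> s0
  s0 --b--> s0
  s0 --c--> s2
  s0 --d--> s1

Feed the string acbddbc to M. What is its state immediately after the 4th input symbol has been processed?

s1

Trace: s1 -a-> s2 -c-> s0 -b-> s0 -d-> s1
After 4 symbols: s1.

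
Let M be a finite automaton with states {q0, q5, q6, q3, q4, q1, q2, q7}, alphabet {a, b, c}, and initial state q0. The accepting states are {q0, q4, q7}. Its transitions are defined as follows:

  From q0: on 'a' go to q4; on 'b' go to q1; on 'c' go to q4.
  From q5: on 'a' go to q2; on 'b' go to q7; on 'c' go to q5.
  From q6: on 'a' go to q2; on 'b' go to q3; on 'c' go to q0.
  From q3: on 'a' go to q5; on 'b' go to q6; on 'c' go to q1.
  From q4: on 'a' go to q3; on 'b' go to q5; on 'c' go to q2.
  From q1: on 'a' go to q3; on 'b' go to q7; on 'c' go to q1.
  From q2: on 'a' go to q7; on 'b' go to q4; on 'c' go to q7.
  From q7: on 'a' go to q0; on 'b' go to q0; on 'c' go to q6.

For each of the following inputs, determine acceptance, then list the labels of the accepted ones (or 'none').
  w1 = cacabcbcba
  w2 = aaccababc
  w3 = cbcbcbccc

w1

w1: Trace: q0 -c-> q4 -a-> q3 -c-> q1 -a-> q3 -b-> q6 -c-> q0 -b-> q1 -c-> q1 -b-> q7 -a-> q0  → end q0, accepted
w2: Trace: q0 -a-> q4 -a-> q3 -c-> q1 -c-> q1 -a-> q3 -b-> q6 -a-> q2 -b-> q4 -c-> q2  → end q2, rejected
w3: Trace: q0 -c-> q4 -b-> q5 -c-> q5 -b-> q7 -c-> q6 -b-> q3 -c-> q1 -c-> q1 -c-> q1  → end q1, rejected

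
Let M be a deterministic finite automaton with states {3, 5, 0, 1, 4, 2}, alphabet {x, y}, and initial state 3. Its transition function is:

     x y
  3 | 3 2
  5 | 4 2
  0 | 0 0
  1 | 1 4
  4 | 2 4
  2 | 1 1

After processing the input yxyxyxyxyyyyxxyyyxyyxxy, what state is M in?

3 → 2 → 1 → 4 → 2 → 1 → 1 → 4 → 2 → 1 → 4 → 4 → 4 → 2 → 1 → 4 → 4 → 4 → 2 → 1 → 4 → 2 → 1 → 4

4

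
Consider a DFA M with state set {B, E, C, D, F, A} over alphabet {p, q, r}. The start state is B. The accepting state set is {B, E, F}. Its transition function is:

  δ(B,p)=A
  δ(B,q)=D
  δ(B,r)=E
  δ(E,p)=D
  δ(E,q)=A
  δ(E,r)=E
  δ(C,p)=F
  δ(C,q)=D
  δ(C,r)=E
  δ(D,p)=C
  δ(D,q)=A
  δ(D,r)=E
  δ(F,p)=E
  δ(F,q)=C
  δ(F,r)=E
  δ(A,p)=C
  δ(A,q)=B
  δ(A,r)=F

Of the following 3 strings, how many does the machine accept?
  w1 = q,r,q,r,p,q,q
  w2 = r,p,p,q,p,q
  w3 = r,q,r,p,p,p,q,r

2

w1: B → D → E → A → F → E → A → B  → end B, accepted
w2: B → E → D → C → D → C → D  → end D, rejected
w3: B → E → A → F → E → D → C → D → E  → end E, accepted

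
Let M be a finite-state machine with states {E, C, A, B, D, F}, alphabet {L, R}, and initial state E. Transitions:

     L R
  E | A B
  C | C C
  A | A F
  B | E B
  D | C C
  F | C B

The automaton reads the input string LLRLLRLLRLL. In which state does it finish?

C

Trace: E -L-> A -L-> A -R-> F -L-> C -L-> C -R-> C -L-> C -L-> C -R-> C -L-> C -L-> C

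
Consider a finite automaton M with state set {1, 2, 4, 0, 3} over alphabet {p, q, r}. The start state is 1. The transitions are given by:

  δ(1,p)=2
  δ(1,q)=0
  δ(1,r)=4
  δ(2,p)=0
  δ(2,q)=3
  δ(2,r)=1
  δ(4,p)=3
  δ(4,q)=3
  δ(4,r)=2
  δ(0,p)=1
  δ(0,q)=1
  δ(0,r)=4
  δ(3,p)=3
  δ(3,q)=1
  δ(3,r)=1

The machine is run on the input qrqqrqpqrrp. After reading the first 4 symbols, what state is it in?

Trace: 1 -q-> 0 -r-> 4 -q-> 3 -q-> 1
After 4 symbols: 1.

1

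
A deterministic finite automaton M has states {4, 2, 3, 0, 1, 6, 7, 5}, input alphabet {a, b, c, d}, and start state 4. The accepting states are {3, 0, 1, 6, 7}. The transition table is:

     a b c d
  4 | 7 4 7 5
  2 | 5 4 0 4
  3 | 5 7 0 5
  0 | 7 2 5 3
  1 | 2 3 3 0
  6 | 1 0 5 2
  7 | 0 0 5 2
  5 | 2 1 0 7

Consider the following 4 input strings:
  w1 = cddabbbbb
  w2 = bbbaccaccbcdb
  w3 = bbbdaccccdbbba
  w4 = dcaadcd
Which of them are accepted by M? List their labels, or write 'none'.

w1:
  start at 4
  read 'c': 4 → 7
  read 'd': 7 → 2
  read 'd': 2 → 4
  read 'a': 4 → 7
  read 'b': 7 → 0
  read 'b': 0 → 2
  read 'b': 2 → 4
  read 'b': 4 → 4
  read 'b': 4 → 4
  end 4, rejected
w2:
  start at 4
  read 'b': 4 → 4
  read 'b': 4 → 4
  read 'b': 4 → 4
  read 'a': 4 → 7
  read 'c': 7 → 5
  read 'c': 5 → 0
  read 'a': 0 → 7
  read 'c': 7 → 5
  read 'c': 5 → 0
  read 'b': 0 → 2
  read 'c': 2 → 0
  read 'd': 0 → 3
  read 'b': 3 → 7
  end 7, accepted
w3:
  start at 4
  read 'b': 4 → 4
  read 'b': 4 → 4
  read 'b': 4 → 4
  read 'd': 4 → 5
  read 'a': 5 → 2
  read 'c': 2 → 0
  read 'c': 0 → 5
  read 'c': 5 → 0
  read 'c': 0 → 5
  read 'd': 5 → 7
  read 'b': 7 → 0
  read 'b': 0 → 2
  read 'b': 2 → 4
  read 'a': 4 → 7
  end 7, accepted
w4:
  start at 4
  read 'd': 4 → 5
  read 'c': 5 → 0
  read 'a': 0 → 7
  read 'a': 7 → 0
  read 'd': 0 → 3
  read 'c': 3 → 0
  read 'd': 0 → 3
  end 3, accepted

w2, w3, w4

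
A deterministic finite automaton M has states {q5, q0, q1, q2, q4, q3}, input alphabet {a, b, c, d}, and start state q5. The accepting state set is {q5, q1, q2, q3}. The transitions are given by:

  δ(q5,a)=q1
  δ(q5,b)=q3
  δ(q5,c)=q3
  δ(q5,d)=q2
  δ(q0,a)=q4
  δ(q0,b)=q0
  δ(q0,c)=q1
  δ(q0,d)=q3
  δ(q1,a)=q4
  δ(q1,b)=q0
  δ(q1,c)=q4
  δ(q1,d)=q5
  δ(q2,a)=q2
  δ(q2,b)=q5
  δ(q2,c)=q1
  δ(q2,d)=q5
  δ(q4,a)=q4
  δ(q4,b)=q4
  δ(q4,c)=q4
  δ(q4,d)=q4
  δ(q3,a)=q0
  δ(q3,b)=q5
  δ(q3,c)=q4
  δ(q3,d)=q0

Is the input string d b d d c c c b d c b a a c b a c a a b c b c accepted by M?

No

Trace: q5 -d-> q2 -b-> q5 -d-> q2 -d-> q5 -c-> q3 -c-> q4 -c-> q4 -b-> q4 -d-> q4 -c-> q4 -b-> q4 -a-> q4 -a-> q4 -c-> q4 -b-> q4 -a-> q4 -c-> q4 -a-> q4 -a-> q4 -b-> q4 -c-> q4 -b-> q4 -c-> q4
End state q4 is not accepting.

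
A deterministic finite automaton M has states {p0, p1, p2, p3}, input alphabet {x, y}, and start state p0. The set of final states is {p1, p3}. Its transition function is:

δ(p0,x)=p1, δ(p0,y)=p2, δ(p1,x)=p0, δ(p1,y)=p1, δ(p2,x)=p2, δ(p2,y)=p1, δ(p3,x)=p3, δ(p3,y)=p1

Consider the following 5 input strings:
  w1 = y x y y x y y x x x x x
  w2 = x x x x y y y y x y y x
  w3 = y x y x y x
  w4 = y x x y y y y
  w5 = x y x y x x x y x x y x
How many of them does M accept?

w1: Trace: p0 -y-> p2 -x-> p2 -y-> p1 -y-> p1 -x-> p0 -y-> p2 -y-> p1 -x-> p0 -x-> p1 -x-> p0 -x-> p1 -x-> p0  → end p0, rejected
w2: Trace: p0 -x-> p1 -x-> p0 -x-> p1 -x-> p0 -y-> p2 -y-> p1 -y-> p1 -y-> p1 -x-> p0 -y-> p2 -y-> p1 -x-> p0  → end p0, rejected
w3: Trace: p0 -y-> p2 -x-> p2 -y-> p1 -x-> p0 -y-> p2 -x-> p2  → end p2, rejected
w4: Trace: p0 -y-> p2 -x-> p2 -x-> p2 -y-> p1 -y-> p1 -y-> p1 -y-> p1  → end p1, accepted
w5: Trace: p0 -x-> p1 -y-> p1 -x-> p0 -y-> p2 -x-> p2 -x-> p2 -x-> p2 -y-> p1 -x-> p0 -x-> p1 -y-> p1 -x-> p0  → end p0, rejected

1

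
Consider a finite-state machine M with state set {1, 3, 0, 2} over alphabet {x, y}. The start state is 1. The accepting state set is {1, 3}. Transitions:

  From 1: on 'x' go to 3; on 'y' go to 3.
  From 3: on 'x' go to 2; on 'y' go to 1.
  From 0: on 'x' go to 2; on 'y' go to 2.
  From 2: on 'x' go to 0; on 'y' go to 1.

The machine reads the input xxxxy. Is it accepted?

1 → 3 → 2 → 0 → 2 → 1
End state 1 is accepting.

Yes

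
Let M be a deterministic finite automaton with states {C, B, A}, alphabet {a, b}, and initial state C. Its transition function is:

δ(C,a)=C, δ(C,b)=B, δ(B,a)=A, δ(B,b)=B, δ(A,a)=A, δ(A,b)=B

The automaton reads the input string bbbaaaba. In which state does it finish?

C → B → B → B → A → A → A → B → A

A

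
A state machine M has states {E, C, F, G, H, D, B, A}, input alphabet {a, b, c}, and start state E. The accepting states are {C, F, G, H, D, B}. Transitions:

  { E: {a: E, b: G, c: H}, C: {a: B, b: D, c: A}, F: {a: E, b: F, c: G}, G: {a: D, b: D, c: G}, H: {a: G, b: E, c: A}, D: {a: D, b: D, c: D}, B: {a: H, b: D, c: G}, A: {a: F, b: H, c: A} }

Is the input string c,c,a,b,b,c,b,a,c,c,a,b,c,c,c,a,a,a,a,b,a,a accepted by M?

Yes

E → H → A → F → F → F → G → D → D → D → D → D → D → D → D → D → D → D → D → D → D → D → D
End state D is accepting.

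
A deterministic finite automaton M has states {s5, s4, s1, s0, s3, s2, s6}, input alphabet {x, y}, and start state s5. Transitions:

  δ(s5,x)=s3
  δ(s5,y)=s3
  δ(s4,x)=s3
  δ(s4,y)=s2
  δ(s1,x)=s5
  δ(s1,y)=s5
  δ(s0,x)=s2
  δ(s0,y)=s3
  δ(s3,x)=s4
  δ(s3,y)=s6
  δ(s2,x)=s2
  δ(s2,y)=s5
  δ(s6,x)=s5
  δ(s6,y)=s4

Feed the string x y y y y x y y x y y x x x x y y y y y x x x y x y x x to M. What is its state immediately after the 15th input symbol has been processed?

s4

start at s5
read 'x': s5 → s3
read 'y': s3 → s6
read 'y': s6 → s4
read 'y': s4 → s2
read 'y': s2 → s5
read 'x': s5 → s3
read 'y': s3 → s6
read 'y': s6 → s4
read 'x': s4 → s3
read 'y': s3 → s6
read 'y': s6 → s4
read 'x': s4 → s3
read 'x': s3 → s4
read 'x': s4 → s3
read 'x': s3 → s4
After 15 symbols: s4.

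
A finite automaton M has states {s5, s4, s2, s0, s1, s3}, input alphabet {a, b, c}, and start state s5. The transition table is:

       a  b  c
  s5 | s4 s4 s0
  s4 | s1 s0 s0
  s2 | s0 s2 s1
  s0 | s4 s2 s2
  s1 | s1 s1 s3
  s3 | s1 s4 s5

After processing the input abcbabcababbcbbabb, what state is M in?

s5 → s4 → s0 → s2 → s2 → s0 → s2 → s1 → s1 → s1 → s1 → s1 → s1 → s3 → s4 → s0 → s4 → s0 → s2

s2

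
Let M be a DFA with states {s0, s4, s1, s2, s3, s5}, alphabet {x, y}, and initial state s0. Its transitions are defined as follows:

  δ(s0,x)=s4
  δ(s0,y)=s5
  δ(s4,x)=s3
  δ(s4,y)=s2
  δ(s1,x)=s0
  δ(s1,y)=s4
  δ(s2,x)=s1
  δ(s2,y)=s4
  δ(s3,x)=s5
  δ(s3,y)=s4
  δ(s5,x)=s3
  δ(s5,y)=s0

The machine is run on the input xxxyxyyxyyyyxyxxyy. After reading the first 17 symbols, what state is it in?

s0

Trace: s0 -x-> s4 -x-> s3 -x-> s5 -y-> s0 -x-> s4 -y-> s2 -y-> s4 -x-> s3 -y-> s4 -y-> s2 -y-> s4 -y-> s2 -x-> s1 -y-> s4 -x-> s3 -x-> s5 -y-> s0
After 17 symbols: s0.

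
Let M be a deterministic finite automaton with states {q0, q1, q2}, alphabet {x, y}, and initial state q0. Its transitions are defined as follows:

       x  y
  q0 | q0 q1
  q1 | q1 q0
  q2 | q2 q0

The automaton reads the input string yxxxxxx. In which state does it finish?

q0 → q1 → q1 → q1 → q1 → q1 → q1 → q1

q1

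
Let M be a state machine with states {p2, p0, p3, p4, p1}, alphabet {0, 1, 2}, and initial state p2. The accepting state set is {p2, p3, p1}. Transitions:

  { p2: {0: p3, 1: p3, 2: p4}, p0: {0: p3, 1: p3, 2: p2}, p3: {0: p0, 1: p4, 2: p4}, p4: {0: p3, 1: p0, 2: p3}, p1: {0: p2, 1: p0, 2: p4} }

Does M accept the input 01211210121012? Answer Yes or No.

p2 → p3 → p4 → p3 → p4 → p0 → p2 → p3 → p0 → p3 → p4 → p0 → p3 → p4 → p3
End state p3 is accepting.

Yes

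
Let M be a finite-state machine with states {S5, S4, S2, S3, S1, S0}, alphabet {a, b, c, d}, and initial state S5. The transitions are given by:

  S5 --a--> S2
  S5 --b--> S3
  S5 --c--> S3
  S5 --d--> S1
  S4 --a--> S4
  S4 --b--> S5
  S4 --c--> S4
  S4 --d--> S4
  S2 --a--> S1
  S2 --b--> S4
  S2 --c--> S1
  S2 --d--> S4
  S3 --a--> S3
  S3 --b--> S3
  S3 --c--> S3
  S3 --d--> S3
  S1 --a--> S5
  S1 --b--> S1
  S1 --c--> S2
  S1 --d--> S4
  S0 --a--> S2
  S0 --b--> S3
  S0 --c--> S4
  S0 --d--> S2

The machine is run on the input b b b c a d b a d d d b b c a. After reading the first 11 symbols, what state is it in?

start at S5
read 'b': S5 → S3
read 'b': S3 → S3
read 'b': S3 → S3
read 'c': S3 → S3
read 'a': S3 → S3
read 'd': S3 → S3
read 'b': S3 → S3
read 'a': S3 → S3
read 'd': S3 → S3
read 'd': S3 → S3
read 'd': S3 → S3
After 11 symbols: S3.

S3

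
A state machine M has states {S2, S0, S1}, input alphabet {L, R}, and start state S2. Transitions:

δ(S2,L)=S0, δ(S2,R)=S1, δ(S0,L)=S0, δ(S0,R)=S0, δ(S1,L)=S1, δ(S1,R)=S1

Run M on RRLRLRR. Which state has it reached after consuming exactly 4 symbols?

S1

Trace: S2 -R-> S1 -R-> S1 -L-> S1 -R-> S1
After 4 symbols: S1.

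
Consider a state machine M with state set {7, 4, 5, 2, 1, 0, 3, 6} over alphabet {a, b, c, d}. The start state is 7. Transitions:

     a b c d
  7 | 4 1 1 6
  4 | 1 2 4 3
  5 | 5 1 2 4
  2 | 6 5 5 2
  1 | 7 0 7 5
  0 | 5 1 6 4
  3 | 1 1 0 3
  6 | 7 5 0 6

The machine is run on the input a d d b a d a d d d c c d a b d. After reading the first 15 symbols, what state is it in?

1

start at 7
read 'a': 7 → 4
read 'd': 4 → 3
read 'd': 3 → 3
read 'b': 3 → 1
read 'a': 1 → 7
read 'd': 7 → 6
read 'a': 6 → 7
read 'd': 7 → 6
read 'd': 6 → 6
read 'd': 6 → 6
read 'c': 6 → 0
read 'c': 0 → 6
read 'd': 6 → 6
read 'a': 6 → 7
read 'b': 7 → 1
After 15 symbols: 1.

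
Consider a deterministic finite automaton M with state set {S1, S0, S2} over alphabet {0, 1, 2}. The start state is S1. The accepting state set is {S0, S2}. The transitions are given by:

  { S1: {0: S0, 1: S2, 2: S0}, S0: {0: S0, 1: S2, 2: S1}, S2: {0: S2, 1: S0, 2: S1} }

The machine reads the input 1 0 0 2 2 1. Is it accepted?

Yes

S1 → S2 → S2 → S2 → S1 → S0 → S2
End state S2 is accepting.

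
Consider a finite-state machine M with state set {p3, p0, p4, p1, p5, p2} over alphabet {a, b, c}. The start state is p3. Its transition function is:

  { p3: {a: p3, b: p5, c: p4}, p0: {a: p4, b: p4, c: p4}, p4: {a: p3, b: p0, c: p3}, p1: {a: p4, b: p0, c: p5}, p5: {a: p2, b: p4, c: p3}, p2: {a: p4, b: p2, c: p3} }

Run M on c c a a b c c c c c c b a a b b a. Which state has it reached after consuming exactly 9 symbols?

p4

Trace: p3 -c-> p4 -c-> p3 -a-> p3 -a-> p3 -b-> p5 -c-> p3 -c-> p4 -c-> p3 -c-> p4
After 9 symbols: p4.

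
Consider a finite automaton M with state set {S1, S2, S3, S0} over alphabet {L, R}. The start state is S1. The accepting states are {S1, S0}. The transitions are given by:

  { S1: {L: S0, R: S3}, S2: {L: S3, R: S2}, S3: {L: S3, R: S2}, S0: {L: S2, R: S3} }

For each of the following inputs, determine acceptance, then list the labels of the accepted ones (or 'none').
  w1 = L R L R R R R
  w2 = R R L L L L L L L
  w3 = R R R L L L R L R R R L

w1: Trace: S1 -L-> S0 -R-> S3 -L-> S3 -R-> S2 -R-> S2 -R-> S2 -R-> S2  → end S2, rejected
w2: Trace: S1 -R-> S3 -R-> S2 -L-> S3 -L-> S3 -L-> S3 -L-> S3 -L-> S3 -L-> S3 -L-> S3  → end S3, rejected
w3: Trace: S1 -R-> S3 -R-> S2 -R-> S2 -L-> S3 -L-> S3 -L-> S3 -R-> S2 -L-> S3 -R-> S2 -R-> S2 -R-> S2 -L-> S3  → end S3, rejected

none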